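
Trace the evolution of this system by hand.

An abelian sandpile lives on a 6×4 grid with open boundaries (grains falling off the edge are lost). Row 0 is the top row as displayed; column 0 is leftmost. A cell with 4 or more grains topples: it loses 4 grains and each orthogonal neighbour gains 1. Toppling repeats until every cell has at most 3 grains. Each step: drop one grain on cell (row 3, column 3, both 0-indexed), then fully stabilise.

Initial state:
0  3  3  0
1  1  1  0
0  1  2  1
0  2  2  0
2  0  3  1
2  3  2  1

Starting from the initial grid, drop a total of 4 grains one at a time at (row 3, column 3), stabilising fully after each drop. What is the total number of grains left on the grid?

0) 0  3  3  0
1  1  1  0
0  1  2  1
0  2  2  0
2  0  3  1
2  3  2  1
1) 0  3  3  0
1  1  1  0
0  1  2  1
0  2  2  1
2  0  3  1
2  3  2  1
2) 0  3  3  0
1  1  1  0
0  1  2  1
0  2  2  2
2  0  3  1
2  3  2  1
3) 0  3  3  0
1  1  1  0
0  1  2  1
0  2  2  3
2  0  3  1
2  3  2  1
4) 0  3  3  0
1  1  1  0
0  1  2  2
0  2  3  0
2  0  3  2
2  3  2  1

34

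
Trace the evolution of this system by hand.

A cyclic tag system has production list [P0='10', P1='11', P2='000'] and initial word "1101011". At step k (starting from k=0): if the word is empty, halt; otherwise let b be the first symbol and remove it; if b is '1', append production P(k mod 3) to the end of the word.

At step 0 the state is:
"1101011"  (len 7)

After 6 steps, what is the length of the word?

[0] "1101011"  (len 7)
[1] "10101110"  (len 8)
[2] "010111011"  (len 9)
[3] "10111011"  (len 8)
[4] "011101110"  (len 9)
[5] "11101110"  (len 8)
[6] "1101110000"  (len 10)

10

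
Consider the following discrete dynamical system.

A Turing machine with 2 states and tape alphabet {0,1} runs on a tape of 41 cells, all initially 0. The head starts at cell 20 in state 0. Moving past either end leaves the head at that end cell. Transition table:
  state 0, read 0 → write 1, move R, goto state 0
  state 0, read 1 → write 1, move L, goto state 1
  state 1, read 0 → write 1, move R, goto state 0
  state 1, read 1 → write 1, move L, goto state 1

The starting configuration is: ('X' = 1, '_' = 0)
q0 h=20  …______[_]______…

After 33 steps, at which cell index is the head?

t=0: q0 h=20  …______[_]______…
t=1: q0 h=21  …_____X[_]______…
t=2: q0 h=22  …____XX[_]______…
t=3: q0 h=23  …___XXX[_]______…
t=4: q0 h=24  …__XXXX[_]______…
t=5: q0 h=25  …_XXXXX[_]______…
t=6: q0 h=26  …XXXXXX[_]______…
t=7: q0 h=27  …XXXXXX[_]______…
t=8: q0 h=28  …XXXXXX[_]______…
t=9: q0 h=29  …XXXXXX[_]______…
t=10: q0 h=30  …XXXXXX[_]______…
t=11: q0 h=31  …XXXXXX[_]______…
t=12: q0 h=32  …XXXXXX[_]______…
t=13: q0 h=33  …XXXXXX[_]______…
t=14: q0 h=34  …XXXXXX[_]______|
t=15: q0 h=35  …XXXXXX[_]_____|
t=16: q0 h=36  …XXXXXX[_]____|
t=17: q0 h=37  …XXXXXX[_]___|
t=18: q0 h=38  …XXXXXX[_]__|
t=19: q0 h=39  …XXXXXX[_]_|
t=20: q0 h=40  …XXXXXX[_]|
t=21: q0 h=40  …XXXXXX[X]|
t=22: q1 h=39  …XXXXXX[X]X|
t=23: q1 h=38  …XXXXXX[X]XX|
t=24: q1 h=37  …XXXXXX[X]XXX|
t=25: q1 h=36  …XXXXXX[X]XXXX|
t=26: q1 h=35  …XXXXXX[X]XXXXX|
t=27: q1 h=34  …XXXXXX[X]XXXXXX|
t=28: q1 h=33  …XXXXXX[X]XXXXXX…
t=29: q1 h=32  …XXXXXX[X]XXXXXX…
t=30: q1 h=31  …XXXXXX[X]XXXXXX…
t=31: q1 h=30  …XXXXXX[X]XXXXXX…
t=32: q1 h=29  …XXXXXX[X]XXXXXX…
t=33: q1 h=28  …XXXXXX[X]XXXXXX…

28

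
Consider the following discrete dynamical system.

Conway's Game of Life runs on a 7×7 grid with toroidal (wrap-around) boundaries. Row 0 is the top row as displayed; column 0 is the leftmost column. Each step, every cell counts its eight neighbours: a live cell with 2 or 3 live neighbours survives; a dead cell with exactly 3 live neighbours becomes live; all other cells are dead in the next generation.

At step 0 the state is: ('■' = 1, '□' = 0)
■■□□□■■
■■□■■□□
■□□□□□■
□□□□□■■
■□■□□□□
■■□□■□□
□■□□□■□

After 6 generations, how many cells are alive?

gen 0: ■■□□□■■
■■□■■□□
■□□□□□■
□□□□□■■
■□■□□□□
■■□□■□□
□■□□□■□
gen 1: □□□□□■□
□□■□■□□
□■□□■□□
□■□□□■□
■□□□□■□
■□■□□□■
□□■□■■□
gen 2: □□□□□■□
□□□■■■□
□■■■■■□
■■□□■■■
■□□□□■□
■□□■■□□
□■□■■■□
gen 3: □□■□□□■
□□□□□□■
□■□□□□□
□□□□□□□
□□□■□□□
■■■■□□□
□□■■□■■
gen 4: ■□■■□□■
■□□□□□□
□□□□□□□
□□□□□□□
□■□■□□□
■■□□□□■
□□□□■■■
gen 5: ■■□■■□□
■■□□□□■
□□□□□□□
□□□□□□□
□■■□□□□
□■■□■□■
□□■■■□□
gen 6: □□□□■■■
□■■□□□■
■□□□□□□
□□□□□□□
■■■■□□□
■□□□■■□
□□□□□□□

14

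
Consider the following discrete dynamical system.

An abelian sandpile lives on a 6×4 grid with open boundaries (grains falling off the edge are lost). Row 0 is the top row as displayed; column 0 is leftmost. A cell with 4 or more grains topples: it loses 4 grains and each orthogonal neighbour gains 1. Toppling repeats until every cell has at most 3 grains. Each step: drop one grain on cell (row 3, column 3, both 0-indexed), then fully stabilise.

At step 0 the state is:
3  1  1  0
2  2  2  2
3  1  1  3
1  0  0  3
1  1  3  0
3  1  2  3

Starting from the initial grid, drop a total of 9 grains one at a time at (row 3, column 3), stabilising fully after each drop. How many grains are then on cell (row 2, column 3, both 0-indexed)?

2

t=0: 3  1  1  0
2  2  2  2
3  1  1  3
1  0  0  3
1  1  3  0
3  1  2  3
t=1: 3  1  1  0
2  2  2  3
3  1  2  0
1  0  1  1
1  1  3  1
3  1  2  3
t=2: 3  1  1  0
2  2  2  3
3  1  2  0
1  0  1  2
1  1  3  1
3  1  2  3
t=3: 3  1  1  0
2  2  2  3
3  1  2  0
1  0  1  3
1  1  3  1
3  1  2  3
t=4: 3  1  1  0
2  2  2  3
3  1  2  1
1  0  2  0
1  1  3  2
3  1  2  3
t=5: 3  1  1  0
2  2  2  3
3  1  2  1
1  0  2  1
1  1  3  2
3  1  2  3
t=6: 3  1  1  0
2  2  2  3
3  1  2  1
1  0  2  2
1  1  3  2
3  1  2  3
t=7: 3  1  1  0
2  2  2  3
3  1  2  1
1  0  2  3
1  1  3  2
3  1  2  3
t=8: 3  1  1  0
2  2  2  3
3  1  2  2
1  0  3  0
1  1  3  3
3  1  2  3
t=9: 3  1  1  0
2  2  2  3
3  1  2  2
1  0  3  1
1  1  3  3
3  1  2  3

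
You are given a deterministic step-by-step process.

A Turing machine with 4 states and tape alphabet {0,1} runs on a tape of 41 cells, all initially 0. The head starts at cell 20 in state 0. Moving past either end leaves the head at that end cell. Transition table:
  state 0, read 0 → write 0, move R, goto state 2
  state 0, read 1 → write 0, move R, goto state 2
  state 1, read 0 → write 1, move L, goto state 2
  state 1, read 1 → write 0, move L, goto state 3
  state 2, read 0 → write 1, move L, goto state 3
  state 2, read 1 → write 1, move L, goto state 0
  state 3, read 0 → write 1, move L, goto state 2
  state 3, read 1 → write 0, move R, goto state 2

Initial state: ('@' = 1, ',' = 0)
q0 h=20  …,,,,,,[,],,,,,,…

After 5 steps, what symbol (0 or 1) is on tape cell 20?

1

gen 0: q0 h=20  …,,,,,,[,],,,,,,…
gen 1: q2 h=21  …,,,,,,[,],,,,,,…
gen 2: q3 h=20  …,,,,,,[,]@,,,,,…
gen 3: q2 h=19  …,,,,,,[,]@@,,,,…
gen 4: q3 h=18  …,,,,,,[,]@@@,,,…
gen 5: q2 h=17  …,,,,,,[,]@@@@,,…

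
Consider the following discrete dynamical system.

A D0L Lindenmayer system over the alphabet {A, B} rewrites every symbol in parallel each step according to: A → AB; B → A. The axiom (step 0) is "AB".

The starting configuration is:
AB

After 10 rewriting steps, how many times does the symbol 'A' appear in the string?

step 0: AB
step 1: ABA
step 2: ABAAB
step 3: ABAABABA
step 4: ABAABABAABAAB
step 5: ABAABABAABAABABAABABA
step 6: ABAABABAABAABABAABABAABAABABAABAAB
step 7: ABAABABAABAABABAABABAABAABABAABAABABAABABAABAABABAABABA
step 8: ABAABABAABAABABAABABAABAABABAABAABABAABABAABAABABAABABAABAABABAABAABABAABABAABAABABAABAAB
step 9: ABAABABAABAABABAABABAABAABABAABAABABAABABAABAABABAABABAABA…AABABAABABAABAABABAABABAABAABABAABAABABAABABAABAABABAABABA  (len 144)
step 10: ABAABABAABAABABAABABAABAABABAABAABABAABABAABAABABAABABAABA…AABABAABABAABAABABAABABAABAABABAABAABABAABABAABAABABAABAAB  (len 233)

144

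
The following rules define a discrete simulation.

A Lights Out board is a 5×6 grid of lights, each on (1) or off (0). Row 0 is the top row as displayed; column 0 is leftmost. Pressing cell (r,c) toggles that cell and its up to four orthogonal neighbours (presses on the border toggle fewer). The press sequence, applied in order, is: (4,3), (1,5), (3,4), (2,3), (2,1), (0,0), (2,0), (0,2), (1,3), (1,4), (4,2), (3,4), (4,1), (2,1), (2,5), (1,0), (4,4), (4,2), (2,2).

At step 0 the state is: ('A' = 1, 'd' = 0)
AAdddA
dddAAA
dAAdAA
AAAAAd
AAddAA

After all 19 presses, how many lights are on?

[0] AAdddA
dddAAA
dAAdAA
AAAAAd
AAddAA
[1] AAdddA
dddAAA
dAAdAA
AAAdAd
AAAAdA
[2] AAdddd
dddAdd
dAAdAd
AAAdAd
AAAAdA
[3] AAdddd
dddAdd
dAAddd
AAAAdA
AAAAAA
[4] AAdddd
dddddd
dAdAAd
AAAddA
AAAAAA
[5] AAdddd
dAdddd
AdAAAd
AdAddA
AAAAAA
[6] dddddd
AAdddd
AdAAAd
AdAddA
AAAAAA
[7] dddddd
dAdddd
dAAAAd
ddAddA
AAAAAA
[8] dAAAdd
dAAddd
dAAAAd
ddAddA
AAAAAA
[9] dAAddd
dAdAAd
dAAdAd
ddAddA
AAAAAA
[10] dAAdAd
dAdddA
dAAddd
ddAddA
AAAAAA
[11] dAAdAd
dAdddA
dAAddd
dddddA
AdddAA
[12] dAAdAd
dAdddA
dAAdAd
dddAAd
AddddA
[13] dAAdAd
dAdddA
dAAdAd
dAdAAd
dAAddA
[14] dAAdAd
dddddA
AdddAd
dddAAd
dAAddA
[15] dAAdAd
dddddd
AddddA
dddAAA
dAAddA
[16] AAAdAd
AAdddd
dddddA
dddAAA
dAAddA
[17] AAAdAd
AAdddd
dddddA
dddAdA
dAAAAd
[18] AAAdAd
AAdddd
dddddA
ddAAdA
ddddAd
[19] AAAdAd
AAAddd
dAAAdA
dddAdA
ddddAd

14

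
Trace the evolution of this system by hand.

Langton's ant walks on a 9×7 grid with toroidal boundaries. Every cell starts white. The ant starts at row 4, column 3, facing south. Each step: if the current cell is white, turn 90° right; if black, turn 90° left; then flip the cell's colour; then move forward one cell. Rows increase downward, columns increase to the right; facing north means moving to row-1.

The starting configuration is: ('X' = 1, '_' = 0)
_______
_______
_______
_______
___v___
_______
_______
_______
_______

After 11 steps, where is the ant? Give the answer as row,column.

3,5

step 0: _______
_______
_______
_______
___v___
_______
_______
_______
_______
step 1: _______
_______
_______
_______
__<X___
_______
_______
_______
_______
step 2: _______
_______
_______
__^____
__XX___
_______
_______
_______
_______
step 3: _______
_______
_______
__X>___
__XX___
_______
_______
_______
_______
step 4: _______
_______
_______
__XX___
__Xv___
_______
_______
_______
_______
step 5: _______
_______
_______
__XX___
__X_>__
_______
_______
_______
_______
step 6: _______
_______
_______
__XX___
__X_X__
____v__
_______
_______
_______
step 7: _______
_______
_______
__XX___
__X_X__
___<X__
_______
_______
_______
step 8: _______
_______
_______
__XX___
__X^X__
___XX__
_______
_______
_______
step 9: _______
_______
_______
__XX___
__XX>__
___XX__
_______
_______
_______
step 10: _______
_______
_______
__XX^__
__XX___
___XX__
_______
_______
_______
step 11: _______
_______
_______
__XXX>_
__XX___
___XX__
_______
_______
_______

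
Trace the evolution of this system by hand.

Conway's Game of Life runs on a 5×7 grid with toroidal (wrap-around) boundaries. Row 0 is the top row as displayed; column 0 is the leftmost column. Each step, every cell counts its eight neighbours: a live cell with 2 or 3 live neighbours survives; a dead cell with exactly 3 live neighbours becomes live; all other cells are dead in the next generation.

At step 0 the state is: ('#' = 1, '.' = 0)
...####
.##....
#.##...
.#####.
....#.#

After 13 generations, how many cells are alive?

2

k=0  ...####
.##....
#.##...
.#####.
....#.#
k=1  #.###.#
##...##
#......
##...##
#.....#
k=2  ..###..
..####.
.......
.#...#.
..###..
k=3  .#.....
..#..#.
..##.#.
..###..
.#...#.
k=4  .##....
.####..
.#...#.
.#...#.
.#.##..
k=5  #......
#..##..
##.#.#.
##...#.
##.##..
k=6  #.#...#
#.###..
...#.#.
...#.#.
..#.#..
k=7  #.#.###
#.#.##.
.....##
..##.#.
.##.###
k=8  ..#....
#......
.##....
####...
.......
k=9  .......
..#....
...#...
#..#...
...#...
k=10  .......
.......
..##...
..###..
.......
k=11  .......
.......
..#.#..
..#.#..
...#...
k=12  .......
.......
.......
..#.#..
...#...
k=13  .......
.......
.......
...#...
...#...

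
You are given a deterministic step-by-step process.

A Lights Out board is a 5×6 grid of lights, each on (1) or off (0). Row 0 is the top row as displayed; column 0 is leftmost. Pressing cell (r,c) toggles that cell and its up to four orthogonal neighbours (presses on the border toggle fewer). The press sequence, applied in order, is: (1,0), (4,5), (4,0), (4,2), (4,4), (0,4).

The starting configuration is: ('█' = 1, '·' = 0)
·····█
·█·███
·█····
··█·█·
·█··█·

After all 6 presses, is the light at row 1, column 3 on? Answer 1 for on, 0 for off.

1

step 0: ·····█
·█·███
·█····
··█·█·
·█··█·
step 1: █····█
█··███
██····
··█·█·
·█··█·
step 2: █····█
█··███
██····
··█·██
·█···█
step 3: █····█
█··███
██····
█·█·██
█····█
step 4: █····█
█··███
██····
█···██
████·█
step 5: █····█
█··███
██····
█····█
███·█·
step 6: █··██·
█··█·█
██····
█····█
███·█·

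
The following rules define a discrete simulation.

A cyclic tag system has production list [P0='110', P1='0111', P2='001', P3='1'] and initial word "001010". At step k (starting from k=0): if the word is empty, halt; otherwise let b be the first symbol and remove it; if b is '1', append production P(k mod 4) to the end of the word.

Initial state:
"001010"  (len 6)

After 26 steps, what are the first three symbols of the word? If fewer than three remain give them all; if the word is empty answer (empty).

k=0  "001010"  (len 6)
k=1  "01010"  (len 5)
k=2  "1010"  (len 4)
k=3  "010001"  (len 6)
k=4  "10001"  (len 5)
k=5  "0001110"  (len 7)
k=6  "001110"  (len 6)
k=7  "01110"  (len 5)
k=8  "1110"  (len 4)
k=9  "110110"  (len 6)
k=10  "101100111"  (len 9)
k=11  "01100111001"  (len 11)
k=12  "1100111001"  (len 10)
k=13  "100111001110"  (len 12)
k=14  "001110011100111"  (len 15)
k=15  "01110011100111"  (len 14)
k=16  "1110011100111"  (len 13)
k=17  "110011100111110"  (len 15)
k=18  "100111001111100111"  (len 18)
k=19  "00111001111100111001"  (len 20)
k=20  "0111001111100111001"  (len 19)
k=21  "111001111100111001"  (len 18)
k=22  "110011111001110010111"  (len 21)
k=23  "10011111001110010111001"  (len 23)
k=24  "00111110011100101110011"  (len 23)
k=25  "0111110011100101110011"  (len 22)
k=26  "111110011100101110011"  (len 21)

111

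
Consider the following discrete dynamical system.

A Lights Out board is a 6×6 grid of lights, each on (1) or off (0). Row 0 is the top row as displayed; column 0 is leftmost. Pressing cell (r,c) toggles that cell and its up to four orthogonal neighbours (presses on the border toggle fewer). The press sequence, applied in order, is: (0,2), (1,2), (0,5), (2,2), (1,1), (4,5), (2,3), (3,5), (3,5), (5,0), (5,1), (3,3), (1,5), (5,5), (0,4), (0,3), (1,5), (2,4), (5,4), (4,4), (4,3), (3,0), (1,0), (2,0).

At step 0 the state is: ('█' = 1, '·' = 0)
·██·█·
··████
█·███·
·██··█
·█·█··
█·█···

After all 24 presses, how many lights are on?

19

k=0  ·██·█·
··████
█·███·
·██··█
·█·█··
█·█···
k=1  ···██·
···███
█·███·
·██··█
·█·█··
█·█···
k=2  ··███·
·██·██
█··██·
·██··█
·█·█··
█·█···
k=3  ··██·█
·██·█·
█··██·
·██··█
·█·█··
█·█···
k=4  ··██·█
·█··█·
███·█·
·█···█
·█·█··
█·█···
k=5  ·███·█
█·█·█·
█·█·█·
·█···█
·█·█··
█·█···
k=6  ·███·█
█·█·█·
█·█·█·
·█····
·█·███
█·█··█
k=7  ·███·█
█·███·
█··█··
·█·█··
·█·███
█·█··█
k=8  ·███·█
█·███·
█··█·█
·█·███
·█·██·
█·█··█
k=9  ·███·█
█·███·
█··█··
·█·█··
·█·███
█·█··█
k=10  ·███·█
█·███·
█··█··
·█·█··
██·███
·██··█
k=11  ·███·█
█·███·
█··█··
·█·█··
█··███
█····█
k=12  ·███·█
█·███·
█·····
·██·█·
█···██
█····█
k=13  ·███··
█·██·█
█····█
·██·█·
█···██
█····█
k=14  ·███··
█·██·█
█····█
·██·█·
█···█·
█···█·
k=15  ·██·██
█·████
█····█
·██·█·
█···█·
█···█·
k=16  ·█·█·█
█·█·██
█····█
·██·█·
█···█·
█···█·
k=17  ·█·█··
█·█···
█·····
·██·█·
█···█·
█···█·
k=18  ·█·█··
█·█·█·
█··███
·██···
█···█·
█···█·
k=19  ·█·█··
█·█·█·
█··███
·██···
█·····
█··█·█
k=20  ·█·█··
█·█·█·
█··███
·██·█·
█··███
█··███
k=21  ·█·█··
█·█·█·
█··███
·████·
█·█··█
█···██
k=22  ·█·█··
█·█·█·
···███
█·███·
··█··█
█···██
k=23  ██·█··
·██·█·
█··███
█·███·
··█··█
█···██
k=24  ██·█··
███·█·
·█·███
··███·
··█··█
█···██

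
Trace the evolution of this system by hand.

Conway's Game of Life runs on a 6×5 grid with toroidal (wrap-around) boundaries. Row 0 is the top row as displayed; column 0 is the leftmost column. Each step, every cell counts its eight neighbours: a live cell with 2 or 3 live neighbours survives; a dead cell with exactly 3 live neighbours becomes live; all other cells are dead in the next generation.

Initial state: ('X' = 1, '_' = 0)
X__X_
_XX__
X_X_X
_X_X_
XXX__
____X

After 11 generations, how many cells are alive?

k=0  X__X_
_XX__
X_X_X
_X_X_
XXX__
____X
k=1  XXXXX
__X__
X___X
___X_
XXXXX
__XXX
k=2  X____
__X__
___XX
_____
XX___
_____
k=3  _____
___XX
___X_
X___X
_____
XX___
k=4  X___X
___XX
X__X_
____X
_X__X
_____
k=5  X__XX
___X_
X__X_
___XX
X____
____X
k=6  X__X_
X_XX_
__XX_
X__X_
X__X_
___X_
k=7  _X_X_
_____
_____
_X_X_
__XX_
__XX_
k=8  ___X_
_____
_____
___X_
_X__X
_X__X
k=9  _____
_____
_____
_____
__XXX
__XXX
k=10  ___X_
_____
_____
___X_
__X_X
__X_X
k=11  ___X_
_____
_____
___X_
__X_X
__X_X

6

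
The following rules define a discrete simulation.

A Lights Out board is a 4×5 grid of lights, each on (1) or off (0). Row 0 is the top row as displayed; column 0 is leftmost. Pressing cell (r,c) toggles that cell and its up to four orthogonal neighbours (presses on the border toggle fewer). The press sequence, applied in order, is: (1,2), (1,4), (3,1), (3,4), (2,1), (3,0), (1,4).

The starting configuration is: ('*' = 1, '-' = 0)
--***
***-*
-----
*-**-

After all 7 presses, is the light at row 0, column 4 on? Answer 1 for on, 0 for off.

gen 0: --***
***-*
-----
*-**-
gen 1: ---**
*--**
--*--
*-**-
gen 2: ---*-
*----
--*-*
*-**-
gen 3: ---*-
*----
-**-*
-*-*-
gen 4: ---*-
*----
-**--
-*--*
gen 5: ---*-
**---
*----
----*
gen 6: ---*-
**---
-----
**--*
gen 7: ---**
**-**
----*
**--*

1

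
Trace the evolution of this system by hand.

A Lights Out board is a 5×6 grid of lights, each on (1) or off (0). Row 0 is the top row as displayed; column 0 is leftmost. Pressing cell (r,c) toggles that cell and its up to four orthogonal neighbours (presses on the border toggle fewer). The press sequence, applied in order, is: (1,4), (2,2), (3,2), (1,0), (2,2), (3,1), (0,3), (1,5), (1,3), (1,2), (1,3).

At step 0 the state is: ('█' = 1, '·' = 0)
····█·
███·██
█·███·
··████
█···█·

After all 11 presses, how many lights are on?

20

step 0: ····█·
███·██
█·███·
··████
█···█·
step 1: ······
████··
█·██··
··████
█···█·
step 2: ······
██·█··
██····
···███
█···█·
step 3: ······
██·█··
███···
·██·██
█·█·█·
step 4: █·····
···█··
·██···
·██·██
█·█·█·
step 5: █·····
··██··
···█··
·█··██
█·█·█·
step 6: █·····
··██··
·█·█··
█·█·██
███·█·
step 7: █·███·
··█···
·█·█··
█·█·██
███·█·
step 8: █·████
··█·██
·█·█·█
█·█·██
███·█·
step 9: █·█·██
···█·█
·█···█
█·█·██
███·█·
step 10: █···██
·██··█
·██··█
█·█·██
███·█·
step 11: █··███
·█·███
·███·█
█·█·██
███·█·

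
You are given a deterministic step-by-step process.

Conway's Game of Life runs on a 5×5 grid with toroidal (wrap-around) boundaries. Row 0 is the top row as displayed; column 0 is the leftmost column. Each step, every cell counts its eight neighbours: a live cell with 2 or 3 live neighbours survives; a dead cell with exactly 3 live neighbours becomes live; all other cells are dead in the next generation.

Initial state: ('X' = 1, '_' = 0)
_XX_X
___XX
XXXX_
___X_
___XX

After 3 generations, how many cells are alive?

k=0  _XX_X
___XX
XXXX_
___X_
___XX
k=1  __X__
_____
XX___
XX___
X___X
k=2  _____
_X___
XX___
_____
X___X
k=3  X____
XX___
XX___
_X__X
_____

7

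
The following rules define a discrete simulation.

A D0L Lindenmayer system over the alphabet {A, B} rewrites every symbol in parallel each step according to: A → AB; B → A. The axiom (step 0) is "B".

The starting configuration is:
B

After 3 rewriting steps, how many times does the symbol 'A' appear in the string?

gen 0: B
gen 1: A
gen 2: AB
gen 3: ABA

2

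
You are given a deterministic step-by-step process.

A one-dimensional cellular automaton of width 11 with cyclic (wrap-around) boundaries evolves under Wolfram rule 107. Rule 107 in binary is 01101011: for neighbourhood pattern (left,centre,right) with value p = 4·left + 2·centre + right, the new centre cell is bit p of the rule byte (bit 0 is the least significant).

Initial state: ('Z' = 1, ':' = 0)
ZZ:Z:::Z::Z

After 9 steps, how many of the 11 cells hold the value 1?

step 0: ZZ:Z:::Z::Z
step 1: :ZZ::ZZ::ZZ
step 2: ZZZ:ZZZ:ZZZ
step 3: ::ZZZ:ZZZ::
step 4: ZZZ:ZZZ:Z:Z
step 5: ::ZZZ:ZZ:ZZ
step 6: :ZZ:ZZZZZZZ
step 7: ZZZZZ:::::Z
step 8: ::::Z:ZZZZZ
step 9: :ZZZ:ZZ:::Z

6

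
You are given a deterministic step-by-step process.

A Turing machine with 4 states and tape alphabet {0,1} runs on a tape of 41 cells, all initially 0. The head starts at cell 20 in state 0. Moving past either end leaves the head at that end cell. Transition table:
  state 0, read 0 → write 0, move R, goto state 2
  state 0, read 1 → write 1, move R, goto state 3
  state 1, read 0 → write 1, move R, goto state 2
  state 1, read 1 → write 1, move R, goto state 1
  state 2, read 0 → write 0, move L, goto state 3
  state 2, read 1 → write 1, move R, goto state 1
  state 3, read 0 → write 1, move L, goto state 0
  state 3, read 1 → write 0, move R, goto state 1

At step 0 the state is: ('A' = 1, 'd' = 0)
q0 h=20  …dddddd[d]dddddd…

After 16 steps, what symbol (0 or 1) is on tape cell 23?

t=0: q0 h=20  …dddddd[d]dddddd…
t=1: q2 h=21  …dddddd[d]dddddd…
t=2: q3 h=20  …dddddd[d]dddddd…
t=3: q0 h=19  …dddddd[d]Addddd…
t=4: q2 h=20  …dddddd[A]dddddd…
t=5: q1 h=21  …dddddA[d]dddddd…
t=6: q2 h=22  …ddddAA[d]dddddd…
t=7: q3 h=21  …dddddA[A]dddddd…
t=8: q1 h=22  …ddddAd[d]dddddd…
t=9: q2 h=23  …dddAdA[d]dddddd…
t=10: q3 h=22  …ddddAd[A]dddddd…
t=11: q1 h=23  …dddAdd[d]dddddd…
t=12: q2 h=24  …ddAddA[d]dddddd…
t=13: q3 h=23  …dddAdd[A]dddddd…
t=14: q1 h=24  …ddAddd[d]dddddd…
t=15: q2 h=25  …dAdddA[d]dddddd…
t=16: q3 h=24  …ddAddd[A]dddddd…

0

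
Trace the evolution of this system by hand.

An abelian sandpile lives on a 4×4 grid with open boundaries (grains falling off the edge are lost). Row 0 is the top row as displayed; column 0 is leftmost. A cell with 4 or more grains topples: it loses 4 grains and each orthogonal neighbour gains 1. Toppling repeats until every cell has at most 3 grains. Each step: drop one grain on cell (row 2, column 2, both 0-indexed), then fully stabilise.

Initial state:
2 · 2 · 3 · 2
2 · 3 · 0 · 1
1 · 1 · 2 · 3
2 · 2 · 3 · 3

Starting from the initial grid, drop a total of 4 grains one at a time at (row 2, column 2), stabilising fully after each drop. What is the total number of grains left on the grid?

gen 0: 2 · 2 · 3 · 2
2 · 3 · 0 · 1
1 · 1 · 2 · 3
2 · 2 · 3 · 3
gen 1: 2 · 2 · 3 · 2
2 · 3 · 0 · 1
1 · 1 · 3 · 3
2 · 2 · 3 · 3
gen 2: 2 · 2 · 3 · 2
2 · 3 · 1 · 2
1 · 2 · 2 · 1
2 · 3 · 1 · 1
gen 3: 2 · 2 · 3 · 2
2 · 3 · 1 · 2
1 · 2 · 3 · 1
2 · 3 · 1 · 1
gen 4: 2 · 2 · 3 · 2
2 · 3 · 2 · 2
1 · 3 · 0 · 2
2 · 3 · 2 · 1

32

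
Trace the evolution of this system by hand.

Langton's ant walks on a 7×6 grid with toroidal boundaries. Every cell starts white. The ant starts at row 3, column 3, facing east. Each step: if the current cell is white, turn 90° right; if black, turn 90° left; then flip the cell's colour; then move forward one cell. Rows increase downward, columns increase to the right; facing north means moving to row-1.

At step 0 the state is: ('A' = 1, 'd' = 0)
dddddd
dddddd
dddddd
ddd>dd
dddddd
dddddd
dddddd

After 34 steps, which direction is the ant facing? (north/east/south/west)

k=0  dddddd
dddddd
dddddd
ddd>dd
dddddd
dddddd
dddddd
k=1  dddddd
dddddd
dddddd
dddAdd
dddvdd
dddddd
dddddd
k=2  dddddd
dddddd
dddddd
dddAdd
dd<Add
dddddd
dddddd
k=3  dddddd
dddddd
dddddd
dd^Add
ddAAdd
dddddd
dddddd
k=4  dddddd
dddddd
dddddd
ddA>dd
ddAAdd
dddddd
dddddd
k=5  dddddd
dddddd
ddd^dd
ddAddd
ddAAdd
dddddd
dddddd
k=6  dddddd
dddddd
dddA>d
ddAddd
ddAAdd
dddddd
dddddd
k=7  dddddd
dddddd
dddAAd
ddAdvd
ddAAdd
dddddd
dddddd
k=8  dddddd
dddddd
dddAAd
ddA<Ad
ddAAdd
dddddd
dddddd
k=9  dddddd
dddddd
ddd^Ad
ddAAAd
ddAAdd
dddddd
dddddd
k=10  dddddd
dddddd
dd<dAd
ddAAAd
ddAAdd
dddddd
dddddd
k=11  dddddd
dd^ddd
ddAdAd
ddAAAd
ddAAdd
dddddd
dddddd
k=12  dddddd
ddA>dd
ddAdAd
ddAAAd
ddAAdd
dddddd
dddddd
k=13  dddddd
ddAAdd
ddAvAd
ddAAAd
ddAAdd
dddddd
dddddd
k=14  dddddd
ddAAdd
dd<AAd
ddAAAd
ddAAdd
dddddd
dddddd
k=15  dddddd
ddAAdd
dddAAd
ddvAAd
ddAAdd
dddddd
dddddd
k=16  dddddd
ddAAdd
dddAAd
ddd>Ad
ddAAdd
dddddd
dddddd
k=17  dddddd
ddAAdd
ddd^Ad
ddddAd
ddAAdd
dddddd
dddddd
k=18  dddddd
ddAAdd
dd<dAd
ddddAd
ddAAdd
dddddd
dddddd
k=19  dddddd
dd^Add
ddAdAd
ddddAd
ddAAdd
dddddd
dddddd
k=20  dddddd
d<dAdd
ddAdAd
ddddAd
ddAAdd
dddddd
dddddd
k=21  d^dddd
dAdAdd
ddAdAd
ddddAd
ddAAdd
dddddd
dddddd
k=22  dA>ddd
dAdAdd
ddAdAd
ddddAd
ddAAdd
dddddd
dddddd
k=23  dAAddd
dAvAdd
ddAdAd
ddddAd
ddAAdd
dddddd
dddddd
k=24  dAAddd
d<AAdd
ddAdAd
ddddAd
ddAAdd
dddddd
dddddd
k=25  dAAddd
ddAAdd
dvAdAd
ddddAd
ddAAdd
dddddd
dddddd
k=26  dAAddd
ddAAdd
<AAdAd
ddddAd
ddAAdd
dddddd
dddddd
k=27  dAAddd
^dAAdd
AAAdAd
ddddAd
ddAAdd
dddddd
dddddd
k=28  dAAddd
A>AAdd
AAAdAd
ddddAd
ddAAdd
dddddd
dddddd
k=29  dAAddd
AAAAdd
AvAdAd
ddddAd
ddAAdd
dddddd
dddddd
k=30  dAAddd
AAAAdd
Ad>dAd
ddddAd
ddAAdd
dddddd
dddddd
k=31  dAAddd
AA^Add
AdddAd
ddddAd
ddAAdd
dddddd
dddddd
k=32  dAAddd
A<dAdd
AdddAd
ddddAd
ddAAdd
dddddd
dddddd
k=33  dAAddd
AddAdd
AvddAd
ddddAd
ddAAdd
dddddd
dddddd
k=34  dAAddd
AddAdd
<AddAd
ddddAd
ddAAdd
dddddd
dddddd

west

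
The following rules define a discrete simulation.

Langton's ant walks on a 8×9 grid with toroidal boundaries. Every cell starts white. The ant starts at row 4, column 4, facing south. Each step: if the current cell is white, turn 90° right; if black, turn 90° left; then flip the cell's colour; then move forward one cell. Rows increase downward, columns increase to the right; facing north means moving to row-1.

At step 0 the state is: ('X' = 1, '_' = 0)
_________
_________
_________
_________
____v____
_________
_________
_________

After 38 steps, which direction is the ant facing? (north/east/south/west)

south

k=0  _________
_________
_________
_________
____v____
_________
_________
_________
k=1  _________
_________
_________
_________
___<X____
_________
_________
_________
k=2  _________
_________
_________
___^_____
___XX____
_________
_________
_________
k=3  _________
_________
_________
___X>____
___XX____
_________
_________
_________
k=4  _________
_________
_________
___XX____
___Xv____
_________
_________
_________
k=5  _________
_________
_________
___XX____
___X_>___
_________
_________
_________
k=6  _________
_________
_________
___XX____
___X_X___
_____v___
_________
_________
k=7  _________
_________
_________
___XX____
___X_X___
____<X___
_________
_________
k=8  _________
_________
_________
___XX____
___X^X___
____XX___
_________
_________
k=9  _________
_________
_________
___XX____
___XX>___
____XX___
_________
_________
k=10  _________
_________
_________
___XX^___
___XX____
____XX___
_________
_________
k=11  _________
_________
_________
___XXX>__
___XX____
____XX___
_________
_________
k=12  _________
_________
_________
___XXXX__
___XX_v__
____XX___
_________
_________
k=13  _________
_________
_________
___XXXX__
___XX<X__
____XX___
_________
_________
k=14  _________
_________
_________
___XX^X__
___XXXX__
____XX___
_________
_________
k=15  _________
_________
_________
___X<_X__
___XXXX__
____XX___
_________
_________
k=16  _________
_________
_________
___X__X__
___XvXX__
____XX___
_________
_________
k=17  _________
_________
_________
___X__X__
___X_>X__
____XX___
_________
_________
k=18  _________
_________
_________
___X_^X__
___X__X__
____XX___
_________
_________
k=19  _________
_________
_________
___X_X>__
___X__X__
____XX___
_________
_________
k=20  _________
_________
______^__
___X_X___
___X__X__
____XX___
_________
_________
k=21  _________
_________
______X>_
___X_X___
___X__X__
____XX___
_________
_________
k=22  _________
_________
______XX_
___X_X_v_
___X__X__
____XX___
_________
_________
k=23  _________
_________
______XX_
___X_X<X_
___X__X__
____XX___
_________
_________
k=24  _________
_________
______^X_
___X_XXX_
___X__X__
____XX___
_________
_________
k=25  _________
_________
_____<_X_
___X_XXX_
___X__X__
____XX___
_________
_________
k=26  _________
_____^___
_____X_X_
___X_XXX_
___X__X__
____XX___
_________
_________
k=27  _________
_____X>__
_____X_X_
___X_XXX_
___X__X__
____XX___
_________
_________
k=28  _________
_____XX__
_____XvX_
___X_XXX_
___X__X__
____XX___
_________
_________
k=29  _________
_____XX__
_____<XX_
___X_XXX_
___X__X__
____XX___
_________
_________
k=30  _________
_____XX__
______XX_
___X_vXX_
___X__X__
____XX___
_________
_________
k=31  _________
_____XX__
______XX_
___X__>X_
___X__X__
____XX___
_________
_________
k=32  _________
_____XX__
______^X_
___X___X_
___X__X__
____XX___
_________
_________
k=33  _________
_____XX__
_____<_X_
___X___X_
___X__X__
____XX___
_________
_________
k=34  _________
_____^X__
_____X_X_
___X___X_
___X__X__
____XX___
_________
_________
k=35  _________
____<_X__
_____X_X_
___X___X_
___X__X__
____XX___
_________
_________
k=36  ____^____
____X_X__
_____X_X_
___X___X_
___X__X__
____XX___
_________
_________
k=37  ____X>___
____X_X__
_____X_X_
___X___X_
___X__X__
____XX___
_________
_________
k=38  ____XX___
____XvX__
_____X_X_
___X___X_
___X__X__
____XX___
_________
_________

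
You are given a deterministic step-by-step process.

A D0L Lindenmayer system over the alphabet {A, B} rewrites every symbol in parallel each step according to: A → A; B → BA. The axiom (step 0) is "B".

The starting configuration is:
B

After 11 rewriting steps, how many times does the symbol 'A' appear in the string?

t=0: B
t=1: BA
t=2: BAA
t=3: BAAA
t=4: BAAAA
t=5: BAAAAA
t=6: BAAAAAA
t=7: BAAAAAAA
t=8: BAAAAAAAA
t=9: BAAAAAAAAA
t=10: BAAAAAAAAAA
t=11: BAAAAAAAAAAA

11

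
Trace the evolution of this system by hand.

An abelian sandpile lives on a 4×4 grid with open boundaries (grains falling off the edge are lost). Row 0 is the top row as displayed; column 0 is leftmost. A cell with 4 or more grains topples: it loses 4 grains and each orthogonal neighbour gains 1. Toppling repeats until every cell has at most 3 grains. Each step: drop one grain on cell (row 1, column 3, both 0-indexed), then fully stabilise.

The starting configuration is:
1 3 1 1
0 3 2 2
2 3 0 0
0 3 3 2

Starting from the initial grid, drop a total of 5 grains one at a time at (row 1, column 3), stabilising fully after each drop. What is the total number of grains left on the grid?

30

0) 1 3 1 1
0 3 2 2
2 3 0 0
0 3 3 2
1) 1 3 1 1
0 3 2 3
2 3 0 0
0 3 3 2
2) 1 3 1 2
0 3 3 0
2 3 0 1
0 3 3 2
3) 1 3 1 2
0 3 3 1
2 3 0 1
0 3 3 2
4) 1 3 1 2
0 3 3 2
2 3 0 1
0 3 3 2
5) 1 3 1 2
0 3 3 3
2 3 0 1
0 3 3 2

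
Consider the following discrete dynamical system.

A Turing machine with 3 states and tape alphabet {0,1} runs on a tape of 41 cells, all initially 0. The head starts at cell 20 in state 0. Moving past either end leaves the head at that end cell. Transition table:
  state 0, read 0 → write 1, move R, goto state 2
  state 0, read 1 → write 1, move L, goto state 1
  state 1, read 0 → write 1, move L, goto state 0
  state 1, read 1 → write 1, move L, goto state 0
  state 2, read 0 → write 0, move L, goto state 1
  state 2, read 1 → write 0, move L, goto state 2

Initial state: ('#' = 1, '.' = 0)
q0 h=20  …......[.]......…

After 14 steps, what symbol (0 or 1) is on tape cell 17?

[0] q0 h=20  …......[.]......…
[1] q2 h=21  ….....#[.]......…
[2] q1 h=20  …......[#]......…
[3] q0 h=19  …......[.]#.....…
[4] q2 h=20  ….....#[#]......…
[5] q2 h=19  …......[#]......…
[6] q2 h=18  …......[.]......…
[7] q1 h=17  …......[.]......…
[8] q0 h=16  …......[.]#.....…
[9] q2 h=17  ….....#[#]......…
[10] q2 h=16  …......[#]......…
[11] q2 h=15  …......[.]......…
[12] q1 h=14  …......[.]......…
[13] q0 h=13  …......[.]#.....…
[14] q2 h=14  ….....#[#]......…

0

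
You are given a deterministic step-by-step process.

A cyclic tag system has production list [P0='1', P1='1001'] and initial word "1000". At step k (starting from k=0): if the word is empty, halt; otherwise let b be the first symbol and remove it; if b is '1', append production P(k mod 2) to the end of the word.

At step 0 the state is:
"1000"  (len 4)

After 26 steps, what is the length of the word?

14

[0] "1000"  (len 4)
[1] "0001"  (len 4)
[2] "001"  (len 3)
[3] "01"  (len 2)
[4] "1"  (len 1)
[5] "1"  (len 1)
[6] "1001"  (len 4)
[7] "0011"  (len 4)
[8] "011"  (len 3)
[9] "11"  (len 2)
[10] "11001"  (len 5)
[11] "10011"  (len 5)
[12] "00111001"  (len 8)
[13] "0111001"  (len 7)
[14] "111001"  (len 6)
[15] "110011"  (len 6)
[16] "100111001"  (len 9)
[17] "001110011"  (len 9)
[18] "01110011"  (len 8)
[19] "1110011"  (len 7)
[20] "1100111001"  (len 10)
[21] "1001110011"  (len 10)
[22] "0011100111001"  (len 13)
[23] "011100111001"  (len 12)
[24] "11100111001"  (len 11)
[25] "11001110011"  (len 11)
[26] "10011100111001"  (len 14)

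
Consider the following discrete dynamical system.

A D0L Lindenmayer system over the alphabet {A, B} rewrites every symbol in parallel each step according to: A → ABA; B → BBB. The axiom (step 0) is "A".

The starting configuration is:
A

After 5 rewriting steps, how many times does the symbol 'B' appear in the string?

211

step 0: A
step 1: ABA
step 2: ABABBBABA
step 3: ABABBBABABBBBBBBBBABABBBABA
step 4: ABABBBABABBBBBBBBBABABBBABABBBBBBBBBBBBBBBBBBBBBBBBBBBABABBBABABBBBBBBBBABABBBABA
step 5: ABABBBABABBBBBBBBBABABBBABABBBBBBBBBBBBBBBBBBBBBBBBBBBABAB…BABABBBBBBBBBBBBBBBBBBBBBBBBBBBABABBBABABBBBBBBBBABABBBABA  (len 243)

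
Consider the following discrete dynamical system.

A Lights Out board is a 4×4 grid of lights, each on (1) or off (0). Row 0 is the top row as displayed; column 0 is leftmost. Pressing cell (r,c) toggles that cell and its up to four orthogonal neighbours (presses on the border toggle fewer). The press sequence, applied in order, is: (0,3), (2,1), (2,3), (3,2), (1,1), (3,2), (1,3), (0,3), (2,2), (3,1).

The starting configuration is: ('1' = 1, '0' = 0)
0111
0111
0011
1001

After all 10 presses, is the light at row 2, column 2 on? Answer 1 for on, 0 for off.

step 0: 0111
0111
0011
1001
step 1: 0100
0110
0011
1001
step 2: 0100
0010
1101
1101
step 3: 0100
0011
1110
1100
step 4: 0100
0011
1100
1011
step 5: 0000
1101
1000
1011
step 6: 0000
1101
1010
1100
step 7: 0001
1110
1011
1100
step 8: 0010
1111
1011
1100
step 9: 0010
1101
1100
1110
step 10: 0010
1101
1000
0000

0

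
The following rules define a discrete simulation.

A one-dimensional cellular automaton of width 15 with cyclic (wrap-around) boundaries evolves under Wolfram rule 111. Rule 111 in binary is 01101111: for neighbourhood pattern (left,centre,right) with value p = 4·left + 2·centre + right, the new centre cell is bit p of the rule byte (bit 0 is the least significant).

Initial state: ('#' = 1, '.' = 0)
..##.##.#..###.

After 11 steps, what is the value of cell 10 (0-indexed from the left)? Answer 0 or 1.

0) ..##.##.#..###.
1) #########.##.#.
2) #.......#######
3) #.#######......
4) ###.....#.#####
5) ..#.#######....
6) #####.....#.###
7) ....#.#######..
8) #######.....#.#
9) ......#.#######
10) .########.....#
11) ##......#.#####

1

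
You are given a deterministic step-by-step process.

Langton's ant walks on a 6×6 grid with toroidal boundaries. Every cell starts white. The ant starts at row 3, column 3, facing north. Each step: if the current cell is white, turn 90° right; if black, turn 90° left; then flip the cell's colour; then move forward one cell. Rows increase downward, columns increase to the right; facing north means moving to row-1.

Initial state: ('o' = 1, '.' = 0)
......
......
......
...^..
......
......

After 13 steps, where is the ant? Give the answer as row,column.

3,2

0) ......
......
......
...^..
......
......
1) ......
......
......
...o>.
......
......
2) ......
......
......
...oo.
....v.
......
3) ......
......
......
...oo.
...<o.
......
4) ......
......
......
...^o.
...oo.
......
5) ......
......
......
..<.o.
...oo.
......
6) ......
......
..^...
..o.o.
...oo.
......
7) ......
......
..o>..
..o.o.
...oo.
......
8) ......
......
..oo..
..ovo.
...oo.
......
9) ......
......
..oo..
..<oo.
...oo.
......
10) ......
......
..oo..
...oo.
..voo.
......
11) ......
......
..oo..
...oo.
.<ooo.
......
12) ......
......
..oo..
.^.oo.
.oooo.
......
13) ......
......
..oo..
.o>oo.
.oooo.
......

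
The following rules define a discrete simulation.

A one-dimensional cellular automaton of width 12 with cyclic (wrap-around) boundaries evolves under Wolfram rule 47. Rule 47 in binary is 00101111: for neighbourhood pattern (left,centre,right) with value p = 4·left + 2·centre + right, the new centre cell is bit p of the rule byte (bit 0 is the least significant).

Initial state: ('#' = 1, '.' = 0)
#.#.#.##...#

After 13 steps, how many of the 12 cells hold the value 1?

8

t=0: #.#.#.##...#
t=1: .######..###
t=2: ##......##..
t=3: #..######..#
t=4: ..##......##
t=5: .##..######.
t=6: ##..##......
t=7: #..##..#####
t=8: ..##..##....
t=9: ###..##..###
t=10: ....##..##..
t=11: #####..##..#
t=12: ......##..##
t=13: .######..##.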